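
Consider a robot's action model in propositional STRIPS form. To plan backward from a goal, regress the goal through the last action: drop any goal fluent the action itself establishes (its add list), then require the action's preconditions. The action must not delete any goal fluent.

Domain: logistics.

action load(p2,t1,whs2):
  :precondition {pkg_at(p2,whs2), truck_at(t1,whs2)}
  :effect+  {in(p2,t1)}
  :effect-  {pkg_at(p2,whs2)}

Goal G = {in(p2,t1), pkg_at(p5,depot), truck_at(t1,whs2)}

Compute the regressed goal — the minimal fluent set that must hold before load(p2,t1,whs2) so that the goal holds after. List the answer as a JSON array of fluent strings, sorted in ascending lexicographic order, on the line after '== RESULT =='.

Compute (G \ add) ∪ pre:
  G ∩ del = {}  (empty — regression defined)
  G \ add = {in(p2,t1), pkg_at(p5,depot), truck_at(t1,whs2)} \ {in(p2,t1)} = {pkg_at(p5,depot), truck_at(t1,whs2)}
  ∪ pre   = {pkg_at(p5,depot), truck_at(t1,whs2)} ∪ {pkg_at(p2,whs2), truck_at(t1,whs2)}
          = {pkg_at(p2,whs2), pkg_at(p5,depot), truck_at(t1,whs2)}

== RESULT ==
["pkg_at(p2,whs2)", "pkg_at(p5,depot)", "truck_at(t1,whs2)"]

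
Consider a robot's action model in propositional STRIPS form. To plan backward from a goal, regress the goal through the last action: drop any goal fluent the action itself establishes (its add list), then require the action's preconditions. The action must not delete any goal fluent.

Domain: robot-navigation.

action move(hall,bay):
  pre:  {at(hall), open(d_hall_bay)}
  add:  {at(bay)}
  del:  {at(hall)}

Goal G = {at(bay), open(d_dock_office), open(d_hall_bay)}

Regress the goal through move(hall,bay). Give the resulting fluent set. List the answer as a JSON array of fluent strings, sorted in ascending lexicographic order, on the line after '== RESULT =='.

Compute (G \ add) ∪ pre:
  G ∩ del = {}  (empty — regression defined)
  G \ add = {at(bay), open(d_dock_office), open(d_hall_bay)} \ {at(bay)} = {open(d_dock_office), open(d_hall_bay)}
  ∪ pre   = {open(d_dock_office), open(d_hall_bay)} ∪ {at(hall), open(d_hall_bay)}
          = {at(hall), open(d_dock_office), open(d_hall_bay)}

== RESULT ==
["at(hall)", "open(d_dock_office)", "open(d_hall_bay)"]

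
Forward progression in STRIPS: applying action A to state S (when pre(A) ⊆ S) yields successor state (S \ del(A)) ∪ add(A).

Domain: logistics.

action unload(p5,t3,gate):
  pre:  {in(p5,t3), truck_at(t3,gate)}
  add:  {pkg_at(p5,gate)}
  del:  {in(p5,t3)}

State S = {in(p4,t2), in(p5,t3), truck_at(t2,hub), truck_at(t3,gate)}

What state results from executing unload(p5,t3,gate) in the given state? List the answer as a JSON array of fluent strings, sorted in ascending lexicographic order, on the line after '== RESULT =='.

Progress:
  pre ⊆ S: {in(p5,t3), truck_at(t3,gate)} ⊆ S  — applicable
  S \ del = {in(p4,t2), truck_at(t2,hub), truck_at(t3,gate)}
  ∪ add   = {in(p4,t2), pkg_at(p5,gate), truck_at(t2,hub), truck_at(t3,gate)}

== RESULT ==
["in(p4,t2)", "pkg_at(p5,gate)", "truck_at(t2,hub)", "truck_at(t3,gate)"]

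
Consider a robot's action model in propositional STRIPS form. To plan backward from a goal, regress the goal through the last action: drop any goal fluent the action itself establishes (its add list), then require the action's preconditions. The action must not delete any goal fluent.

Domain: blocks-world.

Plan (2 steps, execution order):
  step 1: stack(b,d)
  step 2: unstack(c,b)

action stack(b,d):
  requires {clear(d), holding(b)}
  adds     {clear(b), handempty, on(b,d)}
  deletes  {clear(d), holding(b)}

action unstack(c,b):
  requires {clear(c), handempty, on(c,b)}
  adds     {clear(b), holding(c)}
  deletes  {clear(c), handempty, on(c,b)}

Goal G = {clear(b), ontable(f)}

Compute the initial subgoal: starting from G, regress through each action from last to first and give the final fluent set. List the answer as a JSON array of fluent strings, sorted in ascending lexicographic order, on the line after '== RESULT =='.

Regress step by step:
  through step 2 (unstack(c,b)): drop {clear(b)}, keep {ontable(f)}, require {clear(c), handempty, on(c,b)}
    → {clear(c), handempty, on(c,b), ontable(f)}
  through step 1 (stack(b,d)): drop {handempty}, keep {clear(c), on(c,b), ontable(f)}, require {clear(d), holding(b)}
    → {clear(c), clear(d), holding(b), on(c,b), ontable(f)}

== RESULT ==
["clear(c)", "clear(d)", "holding(b)", "on(c,b)", "ontable(f)"]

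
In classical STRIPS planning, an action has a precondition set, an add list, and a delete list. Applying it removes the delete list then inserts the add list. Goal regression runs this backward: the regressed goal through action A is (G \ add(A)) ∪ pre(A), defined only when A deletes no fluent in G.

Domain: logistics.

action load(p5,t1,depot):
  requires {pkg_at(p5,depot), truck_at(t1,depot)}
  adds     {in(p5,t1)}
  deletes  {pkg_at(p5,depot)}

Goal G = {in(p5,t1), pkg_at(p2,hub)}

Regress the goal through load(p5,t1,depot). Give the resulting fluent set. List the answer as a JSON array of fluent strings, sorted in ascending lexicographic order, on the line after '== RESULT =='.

Compute (G \ add) ∪ pre:
  G ∩ del = {}  (empty — regression defined)
  G \ add = {in(p5,t1), pkg_at(p2,hub)} \ {in(p5,t1)} = {pkg_at(p2,hub)}
  ∪ pre   = {pkg_at(p2,hub)} ∪ {pkg_at(p5,depot), truck_at(t1,depot)}
          = {pkg_at(p2,hub), pkg_at(p5,depot), truck_at(t1,depot)}

== RESULT ==
["pkg_at(p2,hub)", "pkg_at(p5,depot)", "truck_at(t1,depot)"]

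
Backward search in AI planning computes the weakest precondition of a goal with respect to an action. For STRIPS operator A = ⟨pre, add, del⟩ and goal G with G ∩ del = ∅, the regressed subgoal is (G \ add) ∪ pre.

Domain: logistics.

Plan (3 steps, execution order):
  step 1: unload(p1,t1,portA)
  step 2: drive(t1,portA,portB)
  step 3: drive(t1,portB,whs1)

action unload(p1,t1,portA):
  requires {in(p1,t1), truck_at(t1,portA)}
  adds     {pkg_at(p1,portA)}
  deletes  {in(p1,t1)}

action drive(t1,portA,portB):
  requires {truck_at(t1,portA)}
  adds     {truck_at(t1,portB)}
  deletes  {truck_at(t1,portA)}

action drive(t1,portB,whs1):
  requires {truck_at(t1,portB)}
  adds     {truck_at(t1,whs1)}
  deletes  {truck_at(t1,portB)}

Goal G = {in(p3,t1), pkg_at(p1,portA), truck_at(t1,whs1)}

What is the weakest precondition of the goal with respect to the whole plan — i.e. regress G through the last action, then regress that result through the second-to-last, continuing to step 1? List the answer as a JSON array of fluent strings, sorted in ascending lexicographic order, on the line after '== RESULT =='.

Regress step by step:
  through step 3 (drive(t1,portB,whs1)): drop {truck_at(t1,whs1)}, keep {in(p3,t1), pkg_at(p1,portA)}, require {truck_at(t1,portB)}
    → {in(p3,t1), pkg_at(p1,portA), truck_at(t1,portB)}
  through step 2 (drive(t1,portA,portB)): drop {truck_at(t1,portB)}, keep {in(p3,t1), pkg_at(p1,portA)}, require {truck_at(t1,portA)}
    → {in(p3,t1), pkg_at(p1,portA), truck_at(t1,portA)}
  through step 1 (unload(p1,t1,portA)): drop {pkg_at(p1,portA)}, keep {in(p3,t1), truck_at(t1,portA)}, require {in(p1,t1), truck_at(t1,portA)}
    → {in(p1,t1), in(p3,t1), truck_at(t1,portA)}

== RESULT ==
["in(p1,t1)", "in(p3,t1)", "truck_at(t1,portA)"]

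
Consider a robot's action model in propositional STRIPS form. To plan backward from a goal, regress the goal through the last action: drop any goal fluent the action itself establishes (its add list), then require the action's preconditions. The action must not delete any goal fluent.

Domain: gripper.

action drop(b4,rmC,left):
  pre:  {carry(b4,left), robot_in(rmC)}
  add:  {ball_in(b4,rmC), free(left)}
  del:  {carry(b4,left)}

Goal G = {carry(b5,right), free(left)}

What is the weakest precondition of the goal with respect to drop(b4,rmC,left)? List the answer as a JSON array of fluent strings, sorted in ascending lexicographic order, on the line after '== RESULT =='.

Compute (G \ add) ∪ pre:
  G ∩ del = {}  (empty — regression defined)
  G \ add = {carry(b5,right), free(left)} \ {ball_in(b4,rmC), free(left)} = {carry(b5,right)}
  ∪ pre   = {carry(b5,right)} ∪ {carry(b4,left), robot_in(rmC)}
          = {carry(b4,left), carry(b5,right), robot_in(rmC)}

== RESULT ==
["carry(b4,left)", "carry(b5,right)", "robot_in(rmC)"]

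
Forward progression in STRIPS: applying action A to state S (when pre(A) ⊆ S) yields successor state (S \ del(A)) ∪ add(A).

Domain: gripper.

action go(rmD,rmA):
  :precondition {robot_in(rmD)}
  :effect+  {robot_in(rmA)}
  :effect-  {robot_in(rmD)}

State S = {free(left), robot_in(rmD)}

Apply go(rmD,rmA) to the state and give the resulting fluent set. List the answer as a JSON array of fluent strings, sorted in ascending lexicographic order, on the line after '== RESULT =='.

Progress:
  pre ⊆ S: {robot_in(rmD)} ⊆ S  — applicable
  S \ del = {free(left)}
  ∪ add   = {free(left), robot_in(rmA)}

== RESULT ==
["free(left)", "robot_in(rmA)"]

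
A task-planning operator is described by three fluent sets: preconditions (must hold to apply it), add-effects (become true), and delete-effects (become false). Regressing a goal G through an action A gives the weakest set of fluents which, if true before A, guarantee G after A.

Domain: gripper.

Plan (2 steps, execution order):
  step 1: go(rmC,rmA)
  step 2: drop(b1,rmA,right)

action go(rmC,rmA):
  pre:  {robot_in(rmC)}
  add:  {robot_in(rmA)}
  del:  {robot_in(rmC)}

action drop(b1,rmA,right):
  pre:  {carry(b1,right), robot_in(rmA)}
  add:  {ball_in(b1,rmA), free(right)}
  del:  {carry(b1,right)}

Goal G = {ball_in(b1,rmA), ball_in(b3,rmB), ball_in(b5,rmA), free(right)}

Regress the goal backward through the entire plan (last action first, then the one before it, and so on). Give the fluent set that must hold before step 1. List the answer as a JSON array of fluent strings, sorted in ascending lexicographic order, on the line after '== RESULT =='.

Work backward from the goal:
  through step 2 (drop(b1,rmA,right)): drop {ball_in(b1,rmA), free(right)}, keep {ball_in(b3,rmB), ball_in(b5,rmA)}, require {carry(b1,right), robot_in(rmA)}
    → {ball_in(b3,rmB), ball_in(b5,rmA), carry(b1,right), robot_in(rmA)}
  through step 1 (go(rmC,rmA)): drop {robot_in(rmA)}, keep {ball_in(b3,rmB), ball_in(b5,rmA), carry(b1,right)}, require {robot_in(rmC)}
    → {ball_in(b3,rmB), ball_in(b5,rmA), carry(b1,right), robot_in(rmC)}

== RESULT ==
["ball_in(b3,rmB)", "ball_in(b5,rmA)", "carry(b1,right)", "robot_in(rmC)"]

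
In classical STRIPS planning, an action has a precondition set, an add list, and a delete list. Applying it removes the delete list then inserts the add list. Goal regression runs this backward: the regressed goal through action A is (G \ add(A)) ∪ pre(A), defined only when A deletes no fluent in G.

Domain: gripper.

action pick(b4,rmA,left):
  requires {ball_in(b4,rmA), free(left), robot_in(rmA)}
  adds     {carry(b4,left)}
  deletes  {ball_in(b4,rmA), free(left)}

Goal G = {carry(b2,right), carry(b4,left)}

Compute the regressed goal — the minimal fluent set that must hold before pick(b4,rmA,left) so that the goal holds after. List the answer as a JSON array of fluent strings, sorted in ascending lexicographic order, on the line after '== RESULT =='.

Regress:
  G ∩ del = {}  (empty — regression defined)
  G \ add = {carry(b2,right), carry(b4,left)} \ {carry(b4,left)} = {carry(b2,right)}
  ∪ pre   = {carry(b2,right)} ∪ {ball_in(b4,rmA), free(left), robot_in(rmA)}
          = {ball_in(b4,rmA), carry(b2,right), free(left), robot_in(rmA)}

== RESULT ==
["ball_in(b4,rmA)", "carry(b2,right)", "free(left)", "robot_in(rmA)"]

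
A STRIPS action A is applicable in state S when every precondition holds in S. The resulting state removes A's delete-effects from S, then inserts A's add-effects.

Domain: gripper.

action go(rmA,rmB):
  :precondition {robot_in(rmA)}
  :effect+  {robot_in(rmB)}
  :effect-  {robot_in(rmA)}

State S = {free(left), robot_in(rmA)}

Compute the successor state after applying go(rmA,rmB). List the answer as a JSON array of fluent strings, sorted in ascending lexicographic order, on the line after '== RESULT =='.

Progress:
  pre ⊆ S: {robot_in(rmA)} ⊆ S  — applicable
  S \ del = {free(left)}
  ∪ add   = {free(left), robot_in(rmB)}

== RESULT ==
["free(left)", "robot_in(rmB)"]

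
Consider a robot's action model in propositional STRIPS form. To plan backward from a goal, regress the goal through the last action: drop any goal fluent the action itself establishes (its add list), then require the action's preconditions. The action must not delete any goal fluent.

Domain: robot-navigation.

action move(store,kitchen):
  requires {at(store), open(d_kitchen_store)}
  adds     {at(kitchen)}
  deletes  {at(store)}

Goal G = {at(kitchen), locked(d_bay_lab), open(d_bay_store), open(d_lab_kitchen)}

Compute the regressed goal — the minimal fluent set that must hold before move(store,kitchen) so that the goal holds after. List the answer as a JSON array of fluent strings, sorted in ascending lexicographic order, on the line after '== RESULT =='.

Regress:
  G ∩ del = {}  (empty — regression defined)
  G \ add = {at(kitchen), locked(d_bay_lab), open(d_bay_store), open(d_lab_kitchen)} \ {at(kitchen)} = {locked(d_bay_lab), open(d_bay_store), open(d_lab_kitchen)}
  ∪ pre   = {locked(d_bay_lab), open(d_bay_store), open(d_lab_kitchen)} ∪ {at(store), open(d_kitchen_store)}
          = {at(store), locked(d_bay_lab), open(d_bay_store), open(d_kitchen_store), open(d_lab_kitchen)}

== RESULT ==
["at(store)", "locked(d_bay_lab)", "open(d_bay_store)", "open(d_kitchen_store)", "open(d_lab_kitchen)"]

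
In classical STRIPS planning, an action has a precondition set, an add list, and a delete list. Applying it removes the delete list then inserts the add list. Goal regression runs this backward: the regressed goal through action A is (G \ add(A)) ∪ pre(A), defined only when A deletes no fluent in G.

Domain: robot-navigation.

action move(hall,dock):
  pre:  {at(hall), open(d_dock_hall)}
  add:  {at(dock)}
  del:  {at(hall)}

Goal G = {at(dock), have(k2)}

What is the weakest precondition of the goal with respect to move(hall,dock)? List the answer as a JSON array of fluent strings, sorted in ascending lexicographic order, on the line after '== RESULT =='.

Regress:
  G ∩ del = {}  (empty — regression defined)
  G \ add = {at(dock), have(k2)} \ {at(dock)} = {have(k2)}
  ∪ pre   = {have(k2)} ∪ {at(hall), open(d_dock_hall)}
          = {at(hall), have(k2), open(d_dock_hall)}

== RESULT ==
["at(hall)", "have(k2)", "open(d_dock_hall)"]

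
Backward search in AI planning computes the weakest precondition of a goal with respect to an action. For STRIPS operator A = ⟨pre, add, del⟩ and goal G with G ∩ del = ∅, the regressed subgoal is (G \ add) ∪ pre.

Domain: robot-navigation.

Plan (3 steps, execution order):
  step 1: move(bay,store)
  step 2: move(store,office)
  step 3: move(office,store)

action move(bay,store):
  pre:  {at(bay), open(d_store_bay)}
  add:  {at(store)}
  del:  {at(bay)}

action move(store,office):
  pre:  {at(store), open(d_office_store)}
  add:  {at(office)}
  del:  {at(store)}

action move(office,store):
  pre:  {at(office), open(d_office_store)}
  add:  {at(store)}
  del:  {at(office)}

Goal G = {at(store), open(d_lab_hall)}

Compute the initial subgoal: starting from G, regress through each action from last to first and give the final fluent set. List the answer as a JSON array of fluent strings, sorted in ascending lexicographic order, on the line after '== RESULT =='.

Regress step by step:
  through step 3 (move(office,store)): drop {at(store)}, keep {open(d_lab_hall)}, require {at(office), open(d_office_store)}
    → {at(office), open(d_lab_hall), open(d_office_store)}
  through step 2 (move(store,office)): drop {at(office)}, keep {open(d_lab_hall), open(d_office_store)}, require {at(store), open(d_office_store)}
    → {at(store), open(d_lab_hall), open(d_office_store)}
  through step 1 (move(bay,store)): drop {at(store)}, keep {open(d_lab_hall), open(d_office_store)}, require {at(bay), open(d_store_bay)}
    → {at(bay), open(d_lab_hall), open(d_office_store), open(d_store_bay)}

== RESULT ==
["at(bay)", "open(d_lab_hall)", "open(d_office_store)", "open(d_store_bay)"]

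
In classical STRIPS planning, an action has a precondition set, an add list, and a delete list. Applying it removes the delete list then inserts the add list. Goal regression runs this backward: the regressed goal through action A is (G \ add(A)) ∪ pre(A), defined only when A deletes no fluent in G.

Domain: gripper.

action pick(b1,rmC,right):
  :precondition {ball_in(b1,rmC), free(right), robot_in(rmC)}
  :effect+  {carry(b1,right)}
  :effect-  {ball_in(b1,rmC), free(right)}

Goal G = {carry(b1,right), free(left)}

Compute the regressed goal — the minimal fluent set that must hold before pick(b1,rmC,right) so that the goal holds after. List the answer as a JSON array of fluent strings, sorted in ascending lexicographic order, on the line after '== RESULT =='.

Regress:
  G ∩ del = {}  (empty — regression defined)
  G \ add = {carry(b1,right), free(left)} \ {carry(b1,right)} = {free(left)}
  ∪ pre   = {free(left)} ∪ {ball_in(b1,rmC), free(right), robot_in(rmC)}
          = {ball_in(b1,rmC), free(left), free(right), robot_in(rmC)}

== RESULT ==
["ball_in(b1,rmC)", "free(left)", "free(right)", "robot_in(rmC)"]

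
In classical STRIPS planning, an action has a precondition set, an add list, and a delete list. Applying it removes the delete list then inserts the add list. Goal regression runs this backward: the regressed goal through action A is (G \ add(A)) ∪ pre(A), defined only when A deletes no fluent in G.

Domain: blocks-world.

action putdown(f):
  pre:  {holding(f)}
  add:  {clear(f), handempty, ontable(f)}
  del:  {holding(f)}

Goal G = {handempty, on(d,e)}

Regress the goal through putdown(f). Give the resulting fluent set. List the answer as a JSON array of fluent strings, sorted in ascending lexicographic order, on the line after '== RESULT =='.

Regress:
  G ∩ del = {}  (empty — regression defined)
  G \ add = {handempty, on(d,e)} \ {clear(f), handempty, ontable(f)} = {on(d,e)}
  ∪ pre   = {on(d,e)} ∪ {holding(f)}
          = {holding(f), on(d,e)}

== RESULT ==
["holding(f)", "on(d,e)"]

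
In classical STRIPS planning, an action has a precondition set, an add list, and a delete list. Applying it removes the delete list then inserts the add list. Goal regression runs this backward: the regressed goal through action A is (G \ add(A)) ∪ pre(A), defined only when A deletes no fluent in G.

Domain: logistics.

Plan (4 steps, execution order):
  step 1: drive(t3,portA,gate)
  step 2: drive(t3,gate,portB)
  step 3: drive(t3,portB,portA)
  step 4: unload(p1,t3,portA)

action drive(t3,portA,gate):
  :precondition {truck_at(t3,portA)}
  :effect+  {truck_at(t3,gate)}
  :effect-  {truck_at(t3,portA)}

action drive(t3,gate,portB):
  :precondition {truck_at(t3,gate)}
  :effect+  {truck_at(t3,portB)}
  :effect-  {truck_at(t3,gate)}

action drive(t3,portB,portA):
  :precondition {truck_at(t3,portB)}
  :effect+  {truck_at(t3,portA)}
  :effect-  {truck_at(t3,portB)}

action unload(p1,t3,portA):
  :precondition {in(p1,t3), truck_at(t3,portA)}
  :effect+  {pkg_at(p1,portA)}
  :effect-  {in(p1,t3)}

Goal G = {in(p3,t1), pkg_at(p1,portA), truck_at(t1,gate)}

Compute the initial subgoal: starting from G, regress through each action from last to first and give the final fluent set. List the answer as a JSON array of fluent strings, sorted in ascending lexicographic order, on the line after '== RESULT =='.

Work backward from the goal:
  through step 4 (unload(p1,t3,portA)): drop {pkg_at(p1,portA)}, keep {in(p3,t1), truck_at(t1,gate)}, require {in(p1,t3), truck_at(t3,portA)}
    → {in(p1,t3), in(p3,t1), truck_at(t1,gate), truck_at(t3,portA)}
  through step 3 (drive(t3,portB,portA)): drop {truck_at(t3,portA)}, keep {in(p1,t3), in(p3,t1), truck_at(t1,gate)}, require {truck_at(t3,portB)}
    → {in(p1,t3), in(p3,t1), truck_at(t1,gate), truck_at(t3,portB)}
  through step 2 (drive(t3,gate,portB)): drop {truck_at(t3,portB)}, keep {in(p1,t3), in(p3,t1), truck_at(t1,gate)}, require {truck_at(t3,gate)}
    → {in(p1,t3), in(p3,t1), truck_at(t1,gate), truck_at(t3,gate)}
  through step 1 (drive(t3,portA,gate)): drop {truck_at(t3,gate)}, keep {in(p1,t3), in(p3,t1), truck_at(t1,gate)}, require {truck_at(t3,portA)}
    → {in(p1,t3), in(p3,t1), truck_at(t1,gate), truck_at(t3,portA)}

== RESULT ==
["in(p1,t3)", "in(p3,t1)", "truck_at(t1,gate)", "truck_at(t3,portA)"]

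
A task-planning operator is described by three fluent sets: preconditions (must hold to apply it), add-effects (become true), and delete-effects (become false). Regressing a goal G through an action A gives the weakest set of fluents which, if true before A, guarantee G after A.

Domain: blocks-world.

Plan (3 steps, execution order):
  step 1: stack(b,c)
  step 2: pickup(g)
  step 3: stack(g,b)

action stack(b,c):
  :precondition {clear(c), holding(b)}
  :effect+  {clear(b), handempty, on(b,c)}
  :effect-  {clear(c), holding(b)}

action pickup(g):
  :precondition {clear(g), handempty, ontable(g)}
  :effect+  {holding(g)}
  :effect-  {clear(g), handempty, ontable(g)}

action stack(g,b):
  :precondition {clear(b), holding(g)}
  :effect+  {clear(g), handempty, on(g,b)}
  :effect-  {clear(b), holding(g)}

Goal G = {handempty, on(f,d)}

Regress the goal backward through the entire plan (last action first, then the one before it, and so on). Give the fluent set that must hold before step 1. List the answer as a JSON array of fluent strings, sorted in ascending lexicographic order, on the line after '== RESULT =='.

Work backward from the goal:
  through step 3 (stack(g,b)): drop {handempty}, keep {on(f,d)}, require {clear(b), holding(g)}
    → {clear(b), holding(g), on(f,d)}
  through step 2 (pickup(g)): drop {holding(g)}, keep {clear(b), on(f,d)}, require {clear(g), handempty, ontable(g)}
    → {clear(b), clear(g), handempty, on(f,d), ontable(g)}
  through step 1 (stack(b,c)): drop {clear(b), handempty}, keep {clear(g), on(f,d), ontable(g)}, require {clear(c), holding(b)}
    → {clear(c), clear(g), holding(b), on(f,d), ontable(g)}

== RESULT ==
["clear(c)", "clear(g)", "holding(b)", "on(f,d)", "ontable(g)"]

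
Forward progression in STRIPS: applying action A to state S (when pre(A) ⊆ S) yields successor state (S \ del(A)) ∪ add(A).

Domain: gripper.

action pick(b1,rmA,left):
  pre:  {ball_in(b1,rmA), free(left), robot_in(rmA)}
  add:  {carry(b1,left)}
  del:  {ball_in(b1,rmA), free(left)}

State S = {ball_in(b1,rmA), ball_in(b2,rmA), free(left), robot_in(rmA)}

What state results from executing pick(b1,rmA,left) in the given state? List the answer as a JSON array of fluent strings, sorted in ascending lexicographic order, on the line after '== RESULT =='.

Compute (S \ del) ∪ add:
  pre ⊆ S: {ball_in(b1,rmA), free(left), robot_in(rmA)} ⊆ S  — applicable
  S \ del = {ball_in(b2,rmA), robot_in(rmA)}
  ∪ add   = {ball_in(b2,rmA), carry(b1,left), robot_in(rmA)}

== RESULT ==
["ball_in(b2,rmA)", "carry(b1,left)", "robot_in(rmA)"]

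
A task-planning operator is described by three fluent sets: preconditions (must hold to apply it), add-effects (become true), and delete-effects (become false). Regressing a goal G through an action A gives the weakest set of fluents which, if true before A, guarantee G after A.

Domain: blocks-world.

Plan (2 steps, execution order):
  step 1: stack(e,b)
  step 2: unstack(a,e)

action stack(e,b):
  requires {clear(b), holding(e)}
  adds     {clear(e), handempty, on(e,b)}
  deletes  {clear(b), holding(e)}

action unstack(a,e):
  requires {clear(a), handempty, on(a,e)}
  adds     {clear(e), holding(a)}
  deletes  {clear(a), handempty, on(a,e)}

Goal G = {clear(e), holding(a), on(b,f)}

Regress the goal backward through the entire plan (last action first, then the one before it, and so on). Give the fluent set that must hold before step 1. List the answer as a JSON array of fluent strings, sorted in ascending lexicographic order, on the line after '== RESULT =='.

Regress step by step:
  through step 2 (unstack(a,e)): drop {clear(e), holding(a)}, keep {on(b,f)}, require {clear(a), handempty, on(a,e)}
    → {clear(a), handempty, on(a,e), on(b,f)}
  through step 1 (stack(e,b)): drop {handempty}, keep {clear(a), on(a,e), on(b,f)}, require {clear(b), holding(e)}
    → {clear(a), clear(b), holding(e), on(a,e), on(b,f)}

== RESULT ==
["clear(a)", "clear(b)", "holding(e)", "on(a,e)", "on(b,f)"]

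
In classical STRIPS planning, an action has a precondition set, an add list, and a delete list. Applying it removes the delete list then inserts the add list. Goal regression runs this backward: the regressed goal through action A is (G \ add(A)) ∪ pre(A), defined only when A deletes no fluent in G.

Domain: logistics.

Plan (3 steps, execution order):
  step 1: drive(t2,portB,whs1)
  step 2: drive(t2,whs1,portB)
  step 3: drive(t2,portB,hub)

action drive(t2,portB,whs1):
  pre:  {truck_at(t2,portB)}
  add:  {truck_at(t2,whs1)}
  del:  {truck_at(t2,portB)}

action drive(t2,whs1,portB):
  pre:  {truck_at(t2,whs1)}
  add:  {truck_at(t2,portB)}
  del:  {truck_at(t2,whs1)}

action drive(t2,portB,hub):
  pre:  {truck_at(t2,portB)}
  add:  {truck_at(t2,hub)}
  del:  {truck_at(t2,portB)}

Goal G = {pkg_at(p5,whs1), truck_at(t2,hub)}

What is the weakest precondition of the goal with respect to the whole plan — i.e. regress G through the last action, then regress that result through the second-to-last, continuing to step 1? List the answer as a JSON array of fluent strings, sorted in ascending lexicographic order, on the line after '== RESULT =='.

Work backward from the goal:
  through step 3 (drive(t2,portB,hub)): drop {truck_at(t2,hub)}, keep {pkg_at(p5,whs1)}, require {truck_at(t2,portB)}
    → {pkg_at(p5,whs1), truck_at(t2,portB)}
  through step 2 (drive(t2,whs1,portB)): drop {truck_at(t2,portB)}, keep {pkg_at(p5,whs1)}, require {truck_at(t2,whs1)}
    → {pkg_at(p5,whs1), truck_at(t2,whs1)}
  through step 1 (drive(t2,portB,whs1)): drop {truck_at(t2,whs1)}, keep {pkg_at(p5,whs1)}, require {truck_at(t2,portB)}
    → {pkg_at(p5,whs1), truck_at(t2,portB)}

== RESULT ==
["pkg_at(p5,whs1)", "truck_at(t2,portB)"]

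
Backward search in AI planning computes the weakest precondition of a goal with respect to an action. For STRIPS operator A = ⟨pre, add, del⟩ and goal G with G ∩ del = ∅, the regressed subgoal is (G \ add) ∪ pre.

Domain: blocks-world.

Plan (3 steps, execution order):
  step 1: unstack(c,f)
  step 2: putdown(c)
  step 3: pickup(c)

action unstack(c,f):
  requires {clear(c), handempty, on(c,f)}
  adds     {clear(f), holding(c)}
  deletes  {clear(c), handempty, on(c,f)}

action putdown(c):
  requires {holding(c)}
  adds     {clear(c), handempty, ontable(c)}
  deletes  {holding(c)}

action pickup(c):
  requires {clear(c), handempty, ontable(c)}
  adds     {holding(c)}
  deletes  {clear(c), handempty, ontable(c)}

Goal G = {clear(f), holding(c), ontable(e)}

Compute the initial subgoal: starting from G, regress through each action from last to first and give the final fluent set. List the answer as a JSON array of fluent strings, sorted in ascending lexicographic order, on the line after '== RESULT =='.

Regress step by step:
  through step 3 (pickup(c)): drop {holding(c)}, keep {clear(f), ontable(e)}, require {clear(c), handempty, ontable(c)}
    → {clear(c), clear(f), handempty, ontable(c), ontable(e)}
  through step 2 (putdown(c)): drop {clear(c), handempty, ontable(c)}, keep {clear(f), ontable(e)}, require {holding(c)}
    → {clear(f), holding(c), ontable(e)}
  through step 1 (unstack(c,f)): drop {clear(f), holding(c)}, keep {ontable(e)}, require {clear(c), handempty, on(c,f)}
    → {clear(c), handempty, on(c,f), ontable(e)}

== RESULT ==
["clear(c)", "handempty", "on(c,f)", "ontable(e)"]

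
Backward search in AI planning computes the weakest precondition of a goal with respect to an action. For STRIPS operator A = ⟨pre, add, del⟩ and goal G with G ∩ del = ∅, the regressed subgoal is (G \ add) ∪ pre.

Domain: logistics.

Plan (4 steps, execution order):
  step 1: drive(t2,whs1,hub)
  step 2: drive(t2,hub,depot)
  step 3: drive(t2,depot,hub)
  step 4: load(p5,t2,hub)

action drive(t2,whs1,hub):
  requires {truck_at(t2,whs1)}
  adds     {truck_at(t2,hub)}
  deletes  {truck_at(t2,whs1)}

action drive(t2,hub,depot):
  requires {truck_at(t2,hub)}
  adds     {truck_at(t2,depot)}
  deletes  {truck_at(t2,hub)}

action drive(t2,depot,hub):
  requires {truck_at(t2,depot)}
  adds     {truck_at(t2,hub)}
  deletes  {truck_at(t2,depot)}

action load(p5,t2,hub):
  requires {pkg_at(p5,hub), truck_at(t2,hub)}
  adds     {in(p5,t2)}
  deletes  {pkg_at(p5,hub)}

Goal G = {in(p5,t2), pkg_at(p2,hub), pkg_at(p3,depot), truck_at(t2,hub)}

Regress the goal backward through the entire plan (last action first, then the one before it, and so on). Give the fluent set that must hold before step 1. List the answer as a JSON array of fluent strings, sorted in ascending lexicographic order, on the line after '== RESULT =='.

Regress step by step:
  through step 4 (load(p5,t2,hub)): drop {in(p5,t2)}, keep {pkg_at(p2,hub), pkg_at(p3,depot), truck_at(t2,hub)}, require {pkg_at(p5,hub), truck_at(t2,hub)}
    → {pkg_at(p2,hub), pkg_at(p3,depot), pkg_at(p5,hub), truck_at(t2,hub)}
  through step 3 (drive(t2,depot,hub)): drop {truck_at(t2,hub)}, keep {pkg_at(p2,hub), pkg_at(p3,depot), pkg_at(p5,hub)}, require {truck_at(t2,depot)}
    → {pkg_at(p2,hub), pkg_at(p3,depot), pkg_at(p5,hub), truck_at(t2,depot)}
  through step 2 (drive(t2,hub,depot)): drop {truck_at(t2,depot)}, keep {pkg_at(p2,hub), pkg_at(p3,depot), pkg_at(p5,hub)}, require {truck_at(t2,hub)}
    → {pkg_at(p2,hub), pkg_at(p3,depot), pkg_at(p5,hub), truck_at(t2,hub)}
  through step 1 (drive(t2,whs1,hub)): drop {truck_at(t2,hub)}, keep {pkg_at(p2,hub), pkg_at(p3,depot), pkg_at(p5,hub)}, require {truck_at(t2,whs1)}
    → {pkg_at(p2,hub), pkg_at(p3,depot), pkg_at(p5,hub), truck_at(t2,whs1)}

== RESULT ==
["pkg_at(p2,hub)", "pkg_at(p3,depot)", "pkg_at(p5,hub)", "truck_at(t2,whs1)"]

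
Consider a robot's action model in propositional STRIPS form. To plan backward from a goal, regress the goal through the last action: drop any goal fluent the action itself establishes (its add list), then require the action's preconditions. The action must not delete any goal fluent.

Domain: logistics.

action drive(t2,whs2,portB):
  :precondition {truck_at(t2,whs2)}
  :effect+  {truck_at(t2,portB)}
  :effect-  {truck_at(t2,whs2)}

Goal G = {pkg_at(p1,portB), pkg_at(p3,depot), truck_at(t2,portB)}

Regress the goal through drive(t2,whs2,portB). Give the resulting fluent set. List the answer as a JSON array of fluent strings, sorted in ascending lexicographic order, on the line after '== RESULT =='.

Regress:
  G ∩ del = {}  (empty — regression defined)
  G \ add = {pkg_at(p1,portB), pkg_at(p3,depot), truck_at(t2,portB)} \ {truck_at(t2,portB)} = {pkg_at(p1,portB), pkg_at(p3,depot)}
  ∪ pre   = {pkg_at(p1,portB), pkg_at(p3,depot)} ∪ {truck_at(t2,whs2)}
          = {pkg_at(p1,portB), pkg_at(p3,depot), truck_at(t2,whs2)}

== RESULT ==
["pkg_at(p1,portB)", "pkg_at(p3,depot)", "truck_at(t2,whs2)"]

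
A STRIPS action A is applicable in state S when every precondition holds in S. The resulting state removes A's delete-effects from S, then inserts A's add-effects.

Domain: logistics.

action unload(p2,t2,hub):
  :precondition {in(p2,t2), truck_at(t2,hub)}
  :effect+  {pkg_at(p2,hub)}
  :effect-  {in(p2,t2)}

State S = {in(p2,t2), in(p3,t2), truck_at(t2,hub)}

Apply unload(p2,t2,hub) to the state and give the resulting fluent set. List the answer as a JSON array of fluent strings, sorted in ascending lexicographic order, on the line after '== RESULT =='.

Progress:
  pre ⊆ S: {in(p2,t2), truck_at(t2,hub)} ⊆ S  — applicable
  S \ del = {in(p3,t2), truck_at(t2,hub)}
  ∪ add   = {in(p3,t2), pkg_at(p2,hub), truck_at(t2,hub)}

== RESULT ==
["in(p3,t2)", "pkg_at(p2,hub)", "truck_at(t2,hub)"]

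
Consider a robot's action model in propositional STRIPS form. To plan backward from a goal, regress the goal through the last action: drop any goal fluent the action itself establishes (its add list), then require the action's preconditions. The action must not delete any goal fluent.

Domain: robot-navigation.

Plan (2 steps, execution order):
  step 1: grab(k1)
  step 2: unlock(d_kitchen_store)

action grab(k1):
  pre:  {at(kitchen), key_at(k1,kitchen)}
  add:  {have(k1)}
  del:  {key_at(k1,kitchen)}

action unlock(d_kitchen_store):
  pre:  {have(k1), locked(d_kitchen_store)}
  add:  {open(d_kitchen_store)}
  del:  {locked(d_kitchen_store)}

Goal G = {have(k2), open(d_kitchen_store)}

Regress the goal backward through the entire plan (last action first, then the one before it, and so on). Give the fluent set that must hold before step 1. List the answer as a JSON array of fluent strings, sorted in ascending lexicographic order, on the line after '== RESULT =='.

Work backward from the goal:
  through step 2 (unlock(d_kitchen_store)): drop {open(d_kitchen_store)}, keep {have(k2)}, require {have(k1), locked(d_kitchen_store)}
    → {have(k1), have(k2), locked(d_kitchen_store)}
  through step 1 (grab(k1)): drop {have(k1)}, keep {have(k2), locked(d_kitchen_store)}, require {at(kitchen), key_at(k1,kitchen)}
    → {at(kitchen), have(k2), key_at(k1,kitchen), locked(d_kitchen_store)}

== RESULT ==
["at(kitchen)", "have(k2)", "key_at(k1,kitchen)", "locked(d_kitchen_store)"]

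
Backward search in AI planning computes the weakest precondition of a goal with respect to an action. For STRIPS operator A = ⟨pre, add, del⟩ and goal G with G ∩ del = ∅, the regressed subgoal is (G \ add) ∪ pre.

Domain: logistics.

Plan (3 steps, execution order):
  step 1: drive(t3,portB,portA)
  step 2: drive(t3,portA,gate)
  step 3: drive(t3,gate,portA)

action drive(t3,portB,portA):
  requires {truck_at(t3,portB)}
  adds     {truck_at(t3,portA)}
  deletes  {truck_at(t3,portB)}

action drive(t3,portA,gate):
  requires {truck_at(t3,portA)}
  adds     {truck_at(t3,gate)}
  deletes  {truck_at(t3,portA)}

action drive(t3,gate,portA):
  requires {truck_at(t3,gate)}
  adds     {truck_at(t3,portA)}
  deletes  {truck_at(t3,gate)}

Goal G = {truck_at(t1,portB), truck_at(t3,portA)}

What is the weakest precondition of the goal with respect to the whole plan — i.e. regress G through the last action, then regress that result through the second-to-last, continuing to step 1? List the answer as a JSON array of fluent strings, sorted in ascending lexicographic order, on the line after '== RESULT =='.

Regress step by step:
  through step 3 (drive(t3,gate,portA)): drop {truck_at(t3,portA)}, keep {truck_at(t1,portB)}, require {truck_at(t3,gate)}
    → {truck_at(t1,portB), truck_at(t3,gate)}
  through step 2 (drive(t3,portA,gate)): drop {truck_at(t3,gate)}, keep {truck_at(t1,portB)}, require {truck_at(t3,portA)}
    → {truck_at(t1,portB), truck_at(t3,portA)}
  through step 1 (drive(t3,portB,portA)): drop {truck_at(t3,portA)}, keep {truck_at(t1,portB)}, require {truck_at(t3,portB)}
    → {truck_at(t1,portB), truck_at(t3,portB)}

== RESULT ==
["truck_at(t1,portB)", "truck_at(t3,portB)"]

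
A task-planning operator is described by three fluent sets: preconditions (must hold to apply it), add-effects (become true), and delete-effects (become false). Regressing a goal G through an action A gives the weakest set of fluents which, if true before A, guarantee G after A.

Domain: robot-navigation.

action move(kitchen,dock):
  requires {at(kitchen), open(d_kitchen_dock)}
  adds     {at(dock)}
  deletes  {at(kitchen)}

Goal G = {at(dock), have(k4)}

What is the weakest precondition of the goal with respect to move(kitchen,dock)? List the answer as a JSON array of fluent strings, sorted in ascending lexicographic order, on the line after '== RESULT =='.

Regress:
  G ∩ del = {}  (empty — regression defined)
  G \ add = {at(dock), have(k4)} \ {at(dock)} = {have(k4)}
  ∪ pre   = {have(k4)} ∪ {at(kitchen), open(d_kitchen_dock)}
          = {at(kitchen), have(k4), open(d_kitchen_dock)}

== RESULT ==
["at(kitchen)", "have(k4)", "open(d_kitchen_dock)"]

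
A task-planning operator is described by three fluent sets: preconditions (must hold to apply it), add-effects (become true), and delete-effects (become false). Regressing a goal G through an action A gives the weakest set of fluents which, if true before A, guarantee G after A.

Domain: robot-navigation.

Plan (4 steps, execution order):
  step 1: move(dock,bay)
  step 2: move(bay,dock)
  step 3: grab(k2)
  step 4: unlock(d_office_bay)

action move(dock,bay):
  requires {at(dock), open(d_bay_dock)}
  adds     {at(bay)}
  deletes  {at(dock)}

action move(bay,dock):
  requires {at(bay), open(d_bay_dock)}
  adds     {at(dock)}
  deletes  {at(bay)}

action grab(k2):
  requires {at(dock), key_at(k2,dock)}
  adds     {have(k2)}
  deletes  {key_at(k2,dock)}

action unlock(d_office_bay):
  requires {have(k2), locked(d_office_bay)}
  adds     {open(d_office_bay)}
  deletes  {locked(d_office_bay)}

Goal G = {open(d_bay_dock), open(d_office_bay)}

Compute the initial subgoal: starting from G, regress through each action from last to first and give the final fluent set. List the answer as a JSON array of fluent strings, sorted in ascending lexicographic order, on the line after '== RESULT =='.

Regress step by step:
  through step 4 (unlock(d_office_bay)): drop {open(d_office_bay)}, keep {open(d_bay_dock)}, require {have(k2), locked(d_office_bay)}
    → {have(k2), locked(d_office_bay), open(d_bay_dock)}
  through step 3 (grab(k2)): drop {have(k2)}, keep {locked(d_office_bay), open(d_bay_dock)}, require {at(dock), key_at(k2,dock)}
    → {at(dock), key_at(k2,dock), locked(d_office_bay), open(d_bay_dock)}
  through step 2 (move(bay,dock)): drop {at(dock)}, keep {key_at(k2,dock), locked(d_office_bay), open(d_bay_dock)}, require {at(bay), open(d_bay_dock)}
    → {at(bay), key_at(k2,dock), locked(d_office_bay), open(d_bay_dock)}
  through step 1 (move(dock,bay)): drop {at(bay)}, keep {key_at(k2,dock), locked(d_office_bay), open(d_bay_dock)}, require {at(dock), open(d_bay_dock)}
    → {at(dock), key_at(k2,dock), locked(d_office_bay), open(d_bay_dock)}

== RESULT ==
["at(dock)", "key_at(k2,dock)", "locked(d_office_bay)", "open(d_bay_dock)"]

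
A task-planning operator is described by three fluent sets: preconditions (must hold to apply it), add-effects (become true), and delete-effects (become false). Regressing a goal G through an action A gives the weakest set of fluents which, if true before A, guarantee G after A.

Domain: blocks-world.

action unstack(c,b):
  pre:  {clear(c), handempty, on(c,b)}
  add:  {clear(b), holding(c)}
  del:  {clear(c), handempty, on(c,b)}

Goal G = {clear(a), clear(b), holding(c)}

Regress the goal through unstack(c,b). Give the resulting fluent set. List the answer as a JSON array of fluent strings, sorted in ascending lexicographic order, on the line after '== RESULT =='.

Compute (G \ add) ∪ pre:
  G ∩ del = {}  (empty — regression defined)
  G \ add = {clear(a), clear(b), holding(c)} \ {clear(b), holding(c)} = {clear(a)}
  ∪ pre   = {clear(a)} ∪ {clear(c), handempty, on(c,b)}
          = {clear(a), clear(c), handempty, on(c,b)}

== RESULT ==
["clear(a)", "clear(c)", "handempty", "on(c,b)"]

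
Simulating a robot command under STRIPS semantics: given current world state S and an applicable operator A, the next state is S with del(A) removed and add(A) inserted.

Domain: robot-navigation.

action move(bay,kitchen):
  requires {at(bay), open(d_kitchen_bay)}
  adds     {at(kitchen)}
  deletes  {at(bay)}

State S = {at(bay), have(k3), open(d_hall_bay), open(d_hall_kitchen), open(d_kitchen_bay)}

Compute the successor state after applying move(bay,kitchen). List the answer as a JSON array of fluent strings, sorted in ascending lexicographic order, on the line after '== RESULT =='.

Compute (S \ del) ∪ add:
  pre ⊆ S: {at(bay), open(d_kitchen_bay)} ⊆ S  — applicable
  S \ del = {have(k3), open(d_hall_bay), open(d_hall_kitchen), open(d_kitchen_bay)}
  ∪ add   = {at(kitchen), have(k3), open(d_hall_bay), open(d_hall_kitchen), open(d_kitchen_bay)}

== RESULT ==
["at(kitchen)", "have(k3)", "open(d_hall_bay)", "open(d_hall_kitchen)", "open(d_kitchen_bay)"]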